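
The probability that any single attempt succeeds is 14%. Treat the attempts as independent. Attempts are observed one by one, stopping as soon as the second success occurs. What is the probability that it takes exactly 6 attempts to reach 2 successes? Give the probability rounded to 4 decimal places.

Y = trial on which the second success occurs; negative binomial, r=2, p=0.14.
P(Y=6) = C(5,1) · p^2 · (1−p)^4
= 5 · 0.0196 · 0.54701 = 0.053607

0.0536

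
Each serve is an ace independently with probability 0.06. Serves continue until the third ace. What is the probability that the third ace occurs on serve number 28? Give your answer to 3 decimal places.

Y = trial on which the third success occurs; negative binomial, r=3, p=0.06.
P(Y=28) = C(27,2) · p^3 · (1−p)^25
= 351 · 0.000216 · 0.21291 = 0.01614

0.016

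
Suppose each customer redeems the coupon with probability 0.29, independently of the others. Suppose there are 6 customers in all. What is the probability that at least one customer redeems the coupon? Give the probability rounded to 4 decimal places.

0.8719

P(at least one) = 1 − P(none) = 1 − (1 − 0.29)^6
= 1 − 0.128100 = 0.871900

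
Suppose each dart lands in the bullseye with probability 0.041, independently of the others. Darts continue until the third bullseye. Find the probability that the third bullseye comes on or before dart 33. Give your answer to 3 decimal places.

Finishing within 33 darts ⇔ at least 3 successes in the first 33. With X ~ Binomial(33, 0.041), P(Y ≤ 33) = 1 − P(X ≤ 2).
  k=0: C(33,0)·0.041^0·0.959^33 = 0.25120
  k=1: C(33,1)·0.041^1·0.959^32 = 0.35440
  k=2: C(33,2)·0.041^2·0.959^31 = 0.24243
1 − 0.84802 = 0.15198

0.152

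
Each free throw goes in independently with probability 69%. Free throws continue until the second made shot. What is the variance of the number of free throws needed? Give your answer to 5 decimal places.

1.30225

Y = total free throws until the second success; negative binomial with r=2, p=0.69.
Var(Y) = r(1−p)/p² = 2·0.31 / 0.69² = 1.3022474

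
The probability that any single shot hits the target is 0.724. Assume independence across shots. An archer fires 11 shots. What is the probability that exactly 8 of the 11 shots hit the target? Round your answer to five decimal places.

X ~ Binomial(n=11, p=0.724).
P(X=8) = C(11,8) · p^8 · (1−p)^3
= 165 · 0.075493 · 0.021025 = 0.2618905

0.26189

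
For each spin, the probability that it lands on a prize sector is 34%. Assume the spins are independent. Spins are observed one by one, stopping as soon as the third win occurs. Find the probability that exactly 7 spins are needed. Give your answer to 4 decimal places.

Y = trial on which the third success occurs; negative binomial, r=3, p=0.34.
P(Y=7) = C(6,2) · p^3 · (1−p)^4
= 15 · 0.039304 · 0.18975 = 0.111867

0.1119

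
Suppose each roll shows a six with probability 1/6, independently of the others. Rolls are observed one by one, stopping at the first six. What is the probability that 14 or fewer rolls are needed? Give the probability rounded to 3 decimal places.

0.922

Y = number of rolls to the first success; geometric, p = 0.166667.
P(Y ≤ 14) = 1 − (1−p)^14 = 1 − 0.07789 = 0.92211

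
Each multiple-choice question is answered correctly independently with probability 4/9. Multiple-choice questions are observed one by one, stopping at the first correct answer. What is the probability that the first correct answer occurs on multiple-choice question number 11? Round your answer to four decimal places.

0.0012

Geometric (trials to first success), p = 0.444444.
P(Y = 11) = (1−p)^10 · p = 0.0028008 · 0.444444 = 0.001245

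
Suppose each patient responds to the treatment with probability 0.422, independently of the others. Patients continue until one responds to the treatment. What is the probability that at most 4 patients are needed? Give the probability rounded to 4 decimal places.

Y = number of patients to the first success; geometric, p = 0.422.
P(Y ≤ 4) = 1 − (1−p)^4 = 1 − 0.111612 = 0.888388

0.8884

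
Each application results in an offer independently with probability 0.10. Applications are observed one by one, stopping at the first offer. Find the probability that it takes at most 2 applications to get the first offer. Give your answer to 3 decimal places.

Y = number of applications to the first success; geometric, p = 0.10.
P(Y ≤ 2) = 1 − (1−p)^2 = 1 − 0.81000 = 0.19000

0.190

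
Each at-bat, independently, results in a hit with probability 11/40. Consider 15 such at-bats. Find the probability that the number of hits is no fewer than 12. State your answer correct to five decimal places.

X ~ Binomial(15, 0.275); P(X ≥ 12) = Σ C(15,k) p^k (1−p)^(15−k) over k:
  k=12: C(15,12)·0.275^12·0.725^3 = 0.0000324
  k=13: C(15,13)·0.275^13·0.725^2 = 0.0000028
  k=14: C(15,14)·0.275^14·0.725^1 = 0.0000002
  k=15: C(15,15)·0.275^15·0.725^0 = 0.0000000
Total = 0.0000354

0.00004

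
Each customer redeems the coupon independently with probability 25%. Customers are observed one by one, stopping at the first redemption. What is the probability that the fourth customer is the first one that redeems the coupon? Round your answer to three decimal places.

0.105

Geometric (trials to first success), p = 0.25.
P(Y = 4) = (1−p)^3 · p = 0.42188 · 0.25 = 0.10547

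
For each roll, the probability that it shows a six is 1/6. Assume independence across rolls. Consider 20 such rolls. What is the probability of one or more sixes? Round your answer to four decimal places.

P(at least one) = 1 − P(none) = 1 − (1 − 0.166667)^20
= 1 − 0.026084 = 0.973916

0.9739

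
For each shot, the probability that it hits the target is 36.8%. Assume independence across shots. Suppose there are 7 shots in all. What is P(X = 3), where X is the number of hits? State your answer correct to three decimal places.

0.278

X ~ Binomial(n=7, p=0.368).
P(X=3) = C(7,3) · p^3 · (1−p)^4
= 35 · 0.049836 · 0.15954 = 0.27828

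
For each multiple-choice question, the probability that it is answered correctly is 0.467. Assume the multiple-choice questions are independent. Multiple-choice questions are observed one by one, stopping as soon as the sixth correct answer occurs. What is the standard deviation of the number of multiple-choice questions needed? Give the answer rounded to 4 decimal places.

3.8293

Y = total multiple-choice questions until the sixth success; negative binomial with r=6, p=0.467.
SD(Y) = √[r(1−p)/p²] = √(14.663738) = 3.829326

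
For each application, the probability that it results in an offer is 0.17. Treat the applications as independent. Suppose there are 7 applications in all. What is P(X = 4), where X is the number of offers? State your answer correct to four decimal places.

0.0167

X ~ Binomial(n=7, p=0.17).
P(X=4) = C(7,4) · p^4 · (1−p)^3
= 35 · 0.00083521 · 0.57179 = 0.016715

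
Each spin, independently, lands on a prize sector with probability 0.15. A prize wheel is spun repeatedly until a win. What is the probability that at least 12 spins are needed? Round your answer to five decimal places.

0.16734

Y = number of spins to the first success; geometric, p = 0.15.
P(Y > 11) = P(first 11 all fail) = (1−p)^11 = 0.1673432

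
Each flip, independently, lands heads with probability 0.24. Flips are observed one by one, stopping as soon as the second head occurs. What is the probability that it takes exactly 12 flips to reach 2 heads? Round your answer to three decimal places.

0.041

Y = trial on which the second success occurs; negative binomial, r=2, p=0.24.
P(Y=12) = C(11,1) · p^2 · (1−p)^10
= 11 · 0.0576 · 0.064289 = 0.04073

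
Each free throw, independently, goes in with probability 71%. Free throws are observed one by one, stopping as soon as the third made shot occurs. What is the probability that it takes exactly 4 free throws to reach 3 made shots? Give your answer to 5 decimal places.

0.31138

Y = trial on which the third success occurs; negative binomial, r=3, p=0.71.
P(Y=4) = C(3,2) · p^3 · (1−p)^1
= 3 · 0.35791 · 0.29 = 0.3113826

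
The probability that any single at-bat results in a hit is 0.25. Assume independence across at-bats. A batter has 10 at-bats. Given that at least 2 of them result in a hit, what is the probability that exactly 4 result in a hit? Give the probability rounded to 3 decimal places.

0.193

X ~ Binomial(10, 0.25). Want P(X=4 | X≥2) = P(X=4) / P(X≥2).
P(X=4) = C(10,4)·0.25^4·0.75^6 = 0.14600
P(X≥2) = 1 − 0.05631 − 0.18771 = 0.75597
Ratio = 0.14600 / 0.75597 = 0.19313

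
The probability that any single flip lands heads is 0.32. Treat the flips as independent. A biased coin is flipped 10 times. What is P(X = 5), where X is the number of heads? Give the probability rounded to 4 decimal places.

0.1229

X ~ Binomial(n=10, p=0.32).
P(X=5) = C(10,5) · p^5 · (1−p)^5
= 252 · 0.0033554 · 0.14539 = 0.122941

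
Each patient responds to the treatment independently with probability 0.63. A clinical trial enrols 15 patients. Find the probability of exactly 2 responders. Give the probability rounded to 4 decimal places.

0.0001

X ~ Binomial(n=15, p=0.63).
P(X=2) = C(15,2) · p^2 · (1−p)^13
= 105 · 0.3969 · 2.4357e-06 = 0.000102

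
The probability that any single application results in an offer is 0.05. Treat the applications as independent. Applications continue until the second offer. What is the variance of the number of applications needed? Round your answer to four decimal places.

Y = total applications until the second success; negative binomial with r=2, p=0.05.
Var(Y) = r(1−p)/p² = 2·0.95 / 0.05² = 760.000000

760.0000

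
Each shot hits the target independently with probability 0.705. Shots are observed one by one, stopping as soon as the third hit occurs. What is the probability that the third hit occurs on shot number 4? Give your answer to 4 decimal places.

0.3101

Y = trial on which the third success occurs; negative binomial, r=3, p=0.705.
P(Y=4) = C(3,2) · p^3 · (1−p)^1
= 3 · 0.3504 · 0.295 = 0.310106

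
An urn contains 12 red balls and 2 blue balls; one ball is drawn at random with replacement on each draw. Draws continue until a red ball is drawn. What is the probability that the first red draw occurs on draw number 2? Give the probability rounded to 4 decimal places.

Geometric (trials to first success), p = 0.857143.
P(Y = 2) = (1−p)^1 · p = 0.14286 · 0.857143 = 0.122449

0.1224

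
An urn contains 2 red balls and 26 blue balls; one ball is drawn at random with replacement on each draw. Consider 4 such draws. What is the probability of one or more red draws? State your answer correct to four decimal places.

P(at least one) = 1 − P(none) = 1 − (1 − 0.071429)^4
= 1 − 0.743466 = 0.256534

0.2565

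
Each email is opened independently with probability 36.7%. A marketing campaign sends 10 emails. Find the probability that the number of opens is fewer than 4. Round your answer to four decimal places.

X ~ Binomial(10, 0.367); P(X ≤ 3) = Σ C(10,k) p^k (1−p)^(10−k) over k:
  k=0: C(10,0)·0.367^0·0.633^10 = 0.010328
  k=1: C(10,1)·0.367^1·0.633^9 = 0.059882
  k=2: C(10,2)·0.367^2·0.633^8 = 0.156234
  k=3: C(10,3)·0.367^3·0.633^7 = 0.241549
Total = 0.467994

0.4680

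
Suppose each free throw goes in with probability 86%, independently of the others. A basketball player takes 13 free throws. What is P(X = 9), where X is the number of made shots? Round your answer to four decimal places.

X ~ Binomial(n=13, p=0.86).
P(X=9) = C(13,9) · p^9 · (1−p)^4
= 715 · 0.25733 · 0.00038416 = 0.070681

0.0707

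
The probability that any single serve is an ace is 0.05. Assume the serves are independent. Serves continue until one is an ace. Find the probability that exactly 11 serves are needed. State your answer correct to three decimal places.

Geometric (trials to first success), p = 0.05.
P(Y = 11) = (1−p)^10 · p = 0.59874 · 0.05 = 0.02994

0.030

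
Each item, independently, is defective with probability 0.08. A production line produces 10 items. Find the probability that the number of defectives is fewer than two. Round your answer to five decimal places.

0.81212

X ~ Binomial(10, 0.08); P(X ≤ 1) = Σ C(10,k) p^k (1−p)^(10−k) over k:
  k=0: C(10,0)·0.08^0·0.92^10 = 0.4343885
  k=1: C(10,1)·0.08^1·0.92^9 = 0.3777291
Total = 0.8121175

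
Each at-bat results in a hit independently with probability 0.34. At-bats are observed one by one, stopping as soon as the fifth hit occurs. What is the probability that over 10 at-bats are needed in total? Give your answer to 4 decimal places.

0.7730

Needing more than 10 at-bats ⇔ fewer than 5 successes in the first 10. With X ~ Binomial(10, 0.34), P(Y > 10) = P(X ≤ 4).
  k=0: C(10,0)·0.34^0·0.66^10 = 0.015683
  k=1: C(10,1)·0.34^1·0.66^9 = 0.080793
  k=2: C(10,2)·0.34^2·0.66^8 = 0.187293
  k=3: C(10,3)·0.34^3·0.66^7 = 0.257292
  k=4: C(10,4)·0.34^4·0.66^6 = 0.231952
P(X ≤ 4) = 0.773013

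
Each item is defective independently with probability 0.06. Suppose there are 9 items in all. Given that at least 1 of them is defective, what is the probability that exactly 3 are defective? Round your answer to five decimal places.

0.02931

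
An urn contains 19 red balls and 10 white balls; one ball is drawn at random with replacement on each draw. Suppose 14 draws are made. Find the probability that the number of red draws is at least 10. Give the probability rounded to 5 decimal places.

0.43891

X ~ Binomial(14, 0.655172); P(X ≥ 10) = Σ C(14,k) p^k (1−p)^(14−k) over k:
  k=10: C(14,10)·0.655172^10·0.344828^4 = 0.2062520
  k=11: C(14,11)·0.655172^11·0.344828^3 = 0.1425014
  k=12: C(14,12)·0.655172^12·0.344828^2 = 0.0676881
  k=13: C(14,13)·0.655172^13·0.344828^1 = 0.0197858
  k=14: C(14,14)·0.655172^14·0.344828^0 = 0.0026852
Total = 0.4389125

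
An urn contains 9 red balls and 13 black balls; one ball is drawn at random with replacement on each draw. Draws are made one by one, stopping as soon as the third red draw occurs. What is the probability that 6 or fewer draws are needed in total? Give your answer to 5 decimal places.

0.47453

Finishing within 6 draws ⇔ at least 3 successes in the first 6. With X ~ Binomial(6, 0.409091), P(Y ≤ 6) = 1 − P(X ≤ 2).
  k=0: C(6,0)·0.409091^0·0.590909^6 = 0.0425720
  k=1: C(6,1)·0.409091^1·0.590909^5 = 0.1768375
  k=2: C(6,2)·0.409091^2·0.590909^4 = 0.3060650
1 − 0.5254745 = 0.4745255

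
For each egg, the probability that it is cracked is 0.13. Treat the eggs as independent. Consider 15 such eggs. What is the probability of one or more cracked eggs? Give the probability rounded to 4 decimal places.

P(at least one) = 1 − P(none) = 1 − (1 − 0.13)^15
= 1 − 0.123819 = 0.876181

0.8762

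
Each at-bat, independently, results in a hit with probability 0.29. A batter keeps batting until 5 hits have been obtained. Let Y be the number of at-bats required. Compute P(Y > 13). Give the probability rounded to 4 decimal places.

Needing more than 13 at-bats ⇔ fewer than 5 successes in the first 13. With X ~ Binomial(13, 0.29), P(Y > 13) = P(X ≤ 4).
  k=0: C(13,0)·0.29^0·0.71^13 = 0.011651
  k=1: C(13,1)·0.29^1·0.71^12 = 0.061865
  k=2: C(13,2)·0.29^2·0.71^11 = 0.151612
  k=3: C(13,3)·0.29^3·0.71^10 = 0.227062
  k=4: C(13,4)·0.29^4·0.71^9 = 0.231859
P(X ≤ 4) = 0.684047

0.6840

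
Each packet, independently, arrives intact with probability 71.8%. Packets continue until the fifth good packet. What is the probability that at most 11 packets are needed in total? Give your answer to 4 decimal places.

0.9848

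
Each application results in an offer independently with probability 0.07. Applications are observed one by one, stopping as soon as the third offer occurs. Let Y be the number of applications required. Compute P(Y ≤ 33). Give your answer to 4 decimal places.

0.4095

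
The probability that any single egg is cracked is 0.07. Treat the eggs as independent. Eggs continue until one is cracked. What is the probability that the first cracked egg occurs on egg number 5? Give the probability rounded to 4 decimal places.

Geometric (trials to first success), p = 0.07.
P(Y = 5) = (1−p)^4 · p = 0.74805 · 0.07 = 0.052364

0.0524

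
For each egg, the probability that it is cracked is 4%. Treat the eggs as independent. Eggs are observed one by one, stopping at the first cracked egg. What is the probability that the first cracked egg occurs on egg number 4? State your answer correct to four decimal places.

0.0354

Geometric (trials to first success), p = 0.04.
P(Y = 4) = (1−p)^3 · p = 0.88474 · 0.04 = 0.035389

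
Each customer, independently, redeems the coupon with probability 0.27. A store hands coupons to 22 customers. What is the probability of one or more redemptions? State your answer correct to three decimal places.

P(at least one) = 1 − P(none) = 1 − (1 − 0.27)^22
= 1 − 0.00098 = 0.99902

0.999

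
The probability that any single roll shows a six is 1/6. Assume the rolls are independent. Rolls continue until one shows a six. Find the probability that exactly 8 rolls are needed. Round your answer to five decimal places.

Geometric (trials to first success), p = 0.166667.
P(Y = 8) = (1−p)^7 · p = 0.27908 · 0.166667 = 0.0465136

0.04651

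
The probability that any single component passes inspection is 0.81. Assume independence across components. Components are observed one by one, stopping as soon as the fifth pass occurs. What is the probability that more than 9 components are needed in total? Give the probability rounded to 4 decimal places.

Needing more than 9 components ⇔ fewer than 5 successes in the first 9. With X ~ Binomial(9, 0.81), P(Y > 9) = P(X ≤ 4).
  k=0: C(9,0)·0.81^0·0.19^9 = 0.000000
  k=1: C(9,1)·0.81^1·0.19^8 = 0.000012
  k=2: C(9,2)·0.81^2·0.19^7 = 0.000211
  k=3: C(9,3)·0.81^3·0.19^6 = 0.002100
  k=4: C(9,4)·0.81^4·0.19^5 = 0.013430
P(X ≤ 4) = 0.015754

0.0158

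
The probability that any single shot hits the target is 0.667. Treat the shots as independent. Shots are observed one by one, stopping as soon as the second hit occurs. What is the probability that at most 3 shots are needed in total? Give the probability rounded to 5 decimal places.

Finishing within 3 shots ⇔ at least 2 successes in the first 3. With X ~ Binomial(3, 0.667), P(Y ≤ 3) = 1 − P(X ≤ 1).
  k=0: C(3,0)·0.667^0·0.333^3 = 0.0369260
  k=1: C(3,1)·0.667^1·0.333^2 = 0.2218889
1 − 0.2588149 = 0.7411851

0.74119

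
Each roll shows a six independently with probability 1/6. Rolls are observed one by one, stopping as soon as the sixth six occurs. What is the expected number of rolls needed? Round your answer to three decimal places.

36.000

Y = total rolls until the sixth success; negative binomial with r=6, p=0.166667.
E[Y] = r / p = 6 / 0.166667 = 36.00000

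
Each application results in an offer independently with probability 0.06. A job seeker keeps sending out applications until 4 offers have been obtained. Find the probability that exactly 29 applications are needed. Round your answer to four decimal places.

0.0090

Y = trial on which the fourth success occurs; negative binomial, r=4, p=0.06.
P(Y=29) = C(28,3) · p^4 · (1−p)^25
= 3276 · 1.296e-05 · 0.21291 = 0.009040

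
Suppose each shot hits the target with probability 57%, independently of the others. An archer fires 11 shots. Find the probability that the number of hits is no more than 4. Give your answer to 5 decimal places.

0.14083

X ~ Binomial(11, 0.57); P(X ≤ 4) = Σ C(11,k) p^k (1−p)^(11−k) over k:
  k=0: C(11,0)·0.57^0·0.43^11 = 0.0000929
  k=1: C(11,1)·0.57^1·0.43^10 = 0.0013550
  k=2: C(11,2)·0.57^2·0.43^9 = 0.0089811
  k=3: C(11,3)·0.57^3·0.43^8 = 0.0357155
  k=4: C(11,4)·0.57^4·0.43^7 = 0.0946875
Total = 0.1408320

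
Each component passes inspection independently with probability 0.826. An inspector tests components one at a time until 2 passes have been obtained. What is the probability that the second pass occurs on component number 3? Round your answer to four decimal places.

0.2374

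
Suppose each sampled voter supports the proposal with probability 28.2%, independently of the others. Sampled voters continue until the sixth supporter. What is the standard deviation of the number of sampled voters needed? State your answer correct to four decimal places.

7.3602

Y = total sampled voters until the sixth success; negative binomial with r=6, p=0.282.
SD(Y) = √[r(1−p)/p²] = √(54.172325) = 7.360185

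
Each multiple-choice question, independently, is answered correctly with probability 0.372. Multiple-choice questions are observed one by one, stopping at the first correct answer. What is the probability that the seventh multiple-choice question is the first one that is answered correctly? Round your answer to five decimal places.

0.02282

Geometric (trials to first success), p = 0.372.
P(Y = 7) = (1−p)^6 · p = 0.061342 · 0.372 = 0.0228192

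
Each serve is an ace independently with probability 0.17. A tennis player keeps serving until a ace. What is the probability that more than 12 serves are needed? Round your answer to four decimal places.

0.1069

Y = number of serves to the first success; geometric, p = 0.17.
P(Y > 12) = P(first 12 all fail) = (1−p)^12 = 0.106890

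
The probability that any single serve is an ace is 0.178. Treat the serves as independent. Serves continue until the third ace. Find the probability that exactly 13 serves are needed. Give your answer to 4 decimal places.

0.0524

Y = trial on which the third success occurs; negative binomial, r=3, p=0.178.
P(Y=13) = C(12,2) · p^3 · (1−p)^10
= 66 · 0.0056398 · 0.14084 = 0.052423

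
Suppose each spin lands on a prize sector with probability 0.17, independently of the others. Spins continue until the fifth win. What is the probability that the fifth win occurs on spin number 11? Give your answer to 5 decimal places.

Y = trial on which the fifth success occurs; negative binomial, r=5, p=0.17.
P(Y=11) = C(10,4) · p^5 · (1−p)^6
= 210 · 0.00014199 · 0.32694 = 0.0097484

0.00975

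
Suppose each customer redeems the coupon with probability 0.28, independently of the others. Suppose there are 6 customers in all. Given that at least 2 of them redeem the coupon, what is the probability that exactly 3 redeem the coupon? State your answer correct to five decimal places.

X ~ Binomial(6, 0.28). Want P(X=3 | X≥2) = P(X=3) / P(X≥2).
P(X=3) = C(6,3)·0.28^3·0.72^3 = 0.1638708
P(X≥2) = 1 − 0.1393141 − 0.3250662 = 0.5356198
Ratio = 0.1638708 / 0.5356198 = 0.3059461

0.30595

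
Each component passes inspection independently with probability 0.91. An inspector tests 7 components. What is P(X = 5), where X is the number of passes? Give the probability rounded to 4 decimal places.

0.1061

X ~ Binomial(n=7, p=0.91).
P(X=5) = C(7,5) · p^5 · (1−p)^2
= 21 · 0.62403 · 0.0081 = 0.106148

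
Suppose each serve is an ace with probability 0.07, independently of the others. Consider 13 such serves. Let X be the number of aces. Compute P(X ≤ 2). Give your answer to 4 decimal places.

0.9422

X ~ Binomial(13, 0.07); P(X ≤ 2) = Σ C(13,k) p^k (1−p)^(13−k) over k:
  k=0: C(13,0)·0.07^0·0.93^13 = 0.389295
  k=1: C(13,1)·0.07^1·0.93^12 = 0.380923
  k=2: C(13,2)·0.07^2·0.93^11 = 0.172030
Total = 0.942247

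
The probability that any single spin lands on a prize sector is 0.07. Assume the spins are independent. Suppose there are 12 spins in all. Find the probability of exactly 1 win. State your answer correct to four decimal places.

0.3781

X ~ Binomial(n=12, p=0.07).
P(X=1) = C(12,1) · p^1 · (1−p)^11
= 12 · 0.07 · 0.4501 = 0.378087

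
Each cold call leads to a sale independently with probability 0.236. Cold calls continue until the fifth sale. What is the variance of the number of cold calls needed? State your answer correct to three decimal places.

68.587

Y = total cold calls until the fifth success; negative binomial with r=5, p=0.236.
Var(Y) = r(1−p)/p² = 5·0.764 / 0.236² = 68.58661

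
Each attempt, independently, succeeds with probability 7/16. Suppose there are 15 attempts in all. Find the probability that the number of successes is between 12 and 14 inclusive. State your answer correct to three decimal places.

0.005

X ~ Binomial(15, 0.4375); P(12 ≤ X ≤ 14) = Σ C(15,k) p^k (1−p)^(15−k) over k:
  k=12: C(15,12)·0.4375^12·0.5625^3 = 0.00398
  k=13: C(15,13)·0.4375^13·0.5625^2 = 0.00071
  k=14: C(15,14)·0.4375^14·0.5625^1 = 0.00008
Total = 0.00478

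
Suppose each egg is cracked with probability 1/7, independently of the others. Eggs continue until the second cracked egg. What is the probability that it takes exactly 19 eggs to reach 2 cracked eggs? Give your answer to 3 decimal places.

Y = trial on which the second success occurs; negative binomial, r=2, p=0.142857.
P(Y=19) = C(18,1) · p^2 · (1−p)^17
= 18 · 0.020408 · 0.072762 = 0.02673

0.027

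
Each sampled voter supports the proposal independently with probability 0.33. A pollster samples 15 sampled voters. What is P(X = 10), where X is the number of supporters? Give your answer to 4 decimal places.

X ~ Binomial(n=15, p=0.33).
P(X=10) = C(15,10) · p^10 · (1−p)^5
= 3003 · 1.5316e-05 · 0.13501 = 0.006210

0.0062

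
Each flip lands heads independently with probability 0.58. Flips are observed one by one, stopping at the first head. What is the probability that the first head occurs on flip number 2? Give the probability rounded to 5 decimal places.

Geometric (trials to first success), p = 0.58.
P(Y = 2) = (1−p)^1 · p = 0.42 · 0.58 = 0.2436000

0.24360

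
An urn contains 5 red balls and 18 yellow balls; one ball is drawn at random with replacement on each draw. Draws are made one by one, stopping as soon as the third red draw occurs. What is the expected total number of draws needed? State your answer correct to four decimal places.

Y = total draws until the third success; negative binomial with r=3, p=0.217391.
E[Y] = r / p = 3 / 0.217391 = 13.800000

13.8000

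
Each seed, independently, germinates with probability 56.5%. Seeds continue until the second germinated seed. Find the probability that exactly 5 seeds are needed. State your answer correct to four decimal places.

0.1051

Y = trial on which the second success occurs; negative binomial, r=2, p=0.565.
P(Y=5) = C(4,1) · p^2 · (1−p)^3
= 4 · 0.31922 · 0.082313 = 0.105105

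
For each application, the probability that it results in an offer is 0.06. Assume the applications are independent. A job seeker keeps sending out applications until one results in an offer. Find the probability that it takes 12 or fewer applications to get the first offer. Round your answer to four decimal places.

0.5241

Y = number of applications to the first success; geometric, p = 0.06.
P(Y ≤ 12) = 1 − (1−p)^12 = 1 − 0.475920 = 0.524080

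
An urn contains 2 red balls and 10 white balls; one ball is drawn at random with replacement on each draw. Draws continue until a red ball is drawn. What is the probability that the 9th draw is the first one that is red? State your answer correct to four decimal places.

Geometric (trials to first success), p = 0.166667.
P(Y = 9) = (1−p)^8 · p = 0.23257 · 0.166667 = 0.038761

0.0388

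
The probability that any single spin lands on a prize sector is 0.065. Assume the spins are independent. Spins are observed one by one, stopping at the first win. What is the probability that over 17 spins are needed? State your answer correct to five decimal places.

Y = number of spins to the first success; geometric, p = 0.065.
P(Y > 17) = P(first 17 all fail) = (1−p)^17 = 0.3190049

0.31900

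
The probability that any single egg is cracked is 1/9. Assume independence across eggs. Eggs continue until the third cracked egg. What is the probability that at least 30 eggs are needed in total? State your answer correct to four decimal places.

0.3604

Needing more than 29 eggs ⇔ fewer than 3 successes in the first 29. With X ~ Binomial(29, 0.111111), P(Y > 29) = P(X ≤ 2).
  k=0: C(29,0)·0.111111^0·0.888889^29 = 0.032853
  k=1: C(29,1)·0.111111^1·0.888889^28 = 0.119093
  k=2: C(29,2)·0.111111^2·0.888889^27 = 0.208412
P(X ≤ 2) = 0.360358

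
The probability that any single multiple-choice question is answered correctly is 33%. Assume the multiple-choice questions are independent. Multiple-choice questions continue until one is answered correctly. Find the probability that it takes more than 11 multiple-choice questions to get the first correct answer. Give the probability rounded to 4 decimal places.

0.0122

Y = number of multiple-choice questions to the first success; geometric, p = 0.33.
P(Y > 11) = P(first 11 all fail) = (1−p)^11 = 0.012213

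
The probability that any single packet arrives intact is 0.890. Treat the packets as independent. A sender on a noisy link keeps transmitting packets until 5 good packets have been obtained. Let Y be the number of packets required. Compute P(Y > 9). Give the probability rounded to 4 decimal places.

Needing more than 9 packets ⇔ fewer than 5 successes in the first 9. With X ~ Binomial(9, 0.89), P(Y > 9) = P(X ≤ 4).
  k=0: C(9,0)·0.89^0·0.11^9 = 0.000000
  k=1: C(9,1)·0.89^1·0.11^8 = 0.000000
  k=2: C(9,2)·0.89^2·0.11^7 = 0.000006
  k=3: C(9,3)·0.89^3·0.11^6 = 0.000105
  k=4: C(9,4)·0.89^4·0.11^5 = 0.001273
P(X ≤ 4) = 0.001384

0.0014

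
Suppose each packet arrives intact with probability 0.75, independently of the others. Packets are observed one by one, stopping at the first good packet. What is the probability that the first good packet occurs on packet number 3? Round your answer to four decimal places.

Geometric (trials to first success), p = 0.75.
P(Y = 3) = (1−p)^2 · p = 0.0625 · 0.75 = 0.046875

0.0469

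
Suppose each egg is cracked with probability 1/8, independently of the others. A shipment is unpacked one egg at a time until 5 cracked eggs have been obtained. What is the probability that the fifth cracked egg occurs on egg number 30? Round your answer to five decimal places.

0.02573

Y = trial on which the fifth success occurs; negative binomial, r=5, p=0.125.
P(Y=30) = C(29,4) · p^5 · (1−p)^25
= 23751 · 3.0518e-05 · 0.035498 = 0.0257296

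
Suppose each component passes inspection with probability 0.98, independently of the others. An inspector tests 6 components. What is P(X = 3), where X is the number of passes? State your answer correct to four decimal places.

0.0002

X ~ Binomial(n=6, p=0.98).
P(X=3) = C(6,3) · p^3 · (1−p)^3
= 20 · 0.94119 · 8e-06 = 0.000151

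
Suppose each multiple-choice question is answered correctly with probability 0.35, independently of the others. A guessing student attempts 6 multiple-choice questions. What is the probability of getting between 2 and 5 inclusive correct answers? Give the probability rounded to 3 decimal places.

X ~ Binomial(6, 0.35); P(2 ≤ X ≤ 5) = Σ C(6,k) p^k (1−p)^(6−k) over k:
  k=2: C(6,2)·0.35^2·0.65^4 = 0.32801
  k=3: C(6,3)·0.35^3·0.65^3 = 0.23549
  k=4: C(6,4)·0.35^4·0.65^2 = 0.09510
  k=5: C(6,5)·0.35^5·0.65^1 = 0.02048
Total = 0.67908

0.679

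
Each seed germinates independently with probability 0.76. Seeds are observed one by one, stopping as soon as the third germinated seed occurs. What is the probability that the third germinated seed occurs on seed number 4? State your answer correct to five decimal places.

0.31606

Y = trial on which the third success occurs; negative binomial, r=3, p=0.76.
P(Y=4) = C(3,2) · p^3 · (1−p)^1
= 3 · 0.43898 · 0.24 = 0.3160627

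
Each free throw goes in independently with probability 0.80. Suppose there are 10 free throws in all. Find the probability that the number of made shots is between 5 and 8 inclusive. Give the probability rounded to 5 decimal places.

0.61782

X ~ Binomial(10, 0.80); P(5 ≤ X ≤ 8) = Σ C(10,k) p^k (1−p)^(10−k) over k:
  k=5: C(10,5)·0.80^5·0.20^5 = 0.0264241
  k=6: C(10,6)·0.80^6·0.20^4 = 0.0880804
  k=7: C(10,7)·0.80^7·0.20^3 = 0.2013266
  k=8: C(10,8)·0.80^8·0.20^2 = 0.3019899
Total = 0.6178210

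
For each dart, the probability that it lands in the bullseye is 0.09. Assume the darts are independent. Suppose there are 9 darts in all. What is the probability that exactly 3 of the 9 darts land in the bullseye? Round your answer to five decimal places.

X ~ Binomial(n=9, p=0.09).
P(X=3) = C(9,3) · p^3 · (1−p)^6
= 84 · 0.000729 · 0.56787 = 0.0347740

0.03477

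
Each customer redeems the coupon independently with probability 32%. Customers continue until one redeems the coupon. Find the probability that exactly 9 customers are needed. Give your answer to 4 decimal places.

Geometric (trials to first success), p = 0.32.
P(Y = 9) = (1−p)^8 · p = 0.045716 · 0.32 = 0.014629

0.0146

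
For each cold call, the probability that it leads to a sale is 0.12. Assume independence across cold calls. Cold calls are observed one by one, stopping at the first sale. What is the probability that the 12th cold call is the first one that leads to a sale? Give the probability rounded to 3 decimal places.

0.029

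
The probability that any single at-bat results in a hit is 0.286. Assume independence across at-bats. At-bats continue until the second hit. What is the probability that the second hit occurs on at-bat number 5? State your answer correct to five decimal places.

Y = trial on which the second success occurs; negative binomial, r=2, p=0.286.
P(Y=5) = C(4,1) · p^2 · (1−p)^3
= 4 · 0.081796 · 0.36399 = 0.1190931

0.11909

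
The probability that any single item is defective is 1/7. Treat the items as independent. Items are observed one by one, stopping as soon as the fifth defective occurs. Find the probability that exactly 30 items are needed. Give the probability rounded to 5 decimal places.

Y = trial on which the fifth success occurs; negative binomial, r=5, p=0.142857.
P(Y=30) = C(29,4) · p^5 · (1−p)^25
= 23751 · 5.9499e-05 · 0.0212 = 0.0299586

0.02996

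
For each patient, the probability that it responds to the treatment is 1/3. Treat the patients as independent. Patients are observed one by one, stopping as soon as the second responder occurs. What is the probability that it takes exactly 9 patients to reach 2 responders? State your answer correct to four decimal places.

Y = trial on which the second success occurs; negative binomial, r=2, p=0.333333.
P(Y=9) = C(8,1) · p^2 · (1−p)^7
= 8 · 0.11111 · 0.058528 = 0.052025

0.0520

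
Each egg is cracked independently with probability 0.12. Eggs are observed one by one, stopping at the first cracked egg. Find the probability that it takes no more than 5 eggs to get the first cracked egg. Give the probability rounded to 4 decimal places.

0.4723

Y = number of eggs to the first success; geometric, p = 0.12.
P(Y ≤ 5) = 1 − (1−p)^5 = 1 − 0.527732 = 0.472268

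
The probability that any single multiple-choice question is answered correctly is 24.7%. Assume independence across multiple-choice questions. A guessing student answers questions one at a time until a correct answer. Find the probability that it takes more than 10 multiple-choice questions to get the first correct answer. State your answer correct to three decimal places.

0.059

Y = number of multiple-choice questions to the first success; geometric, p = 0.247.
P(Y > 10) = P(first 10 all fail) = (1−p)^10 = 0.05861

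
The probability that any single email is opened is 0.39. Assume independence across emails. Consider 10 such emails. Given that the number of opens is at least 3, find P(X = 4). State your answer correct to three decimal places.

X ~ Binomial(10, 0.39). Want P(X=4 | X≥3) = P(X=4) / P(X≥3).
P(X=4) = C(10,4)·0.39^4·0.61^6 = 0.25030
P(X≥3) = 1 − 0.00713 − 0.04561 − 0.13121 = 0.81605
Ratio = 0.25030 / 0.81605 = 0.30672

0.307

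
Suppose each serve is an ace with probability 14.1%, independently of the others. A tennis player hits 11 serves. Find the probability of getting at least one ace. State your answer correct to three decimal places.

P(at least one) = 1 − P(none) = 1 − (1 − 0.141)^11
= 1 − 0.18790 = 0.81210

0.812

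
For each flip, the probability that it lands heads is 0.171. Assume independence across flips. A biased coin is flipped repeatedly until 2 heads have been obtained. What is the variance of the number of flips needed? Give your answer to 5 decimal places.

Y = total flips until the second success; negative binomial with r=2, p=0.171.
Var(Y) = r(1−p)/p² = 2·0.829 / 0.171² = 56.7012072

56.70121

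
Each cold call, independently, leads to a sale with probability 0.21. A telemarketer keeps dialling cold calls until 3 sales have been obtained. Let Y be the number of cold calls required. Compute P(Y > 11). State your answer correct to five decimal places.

0.58422

Needing more than 11 cold calls ⇔ fewer than 3 successes in the first 11. With X ~ Binomial(11, 0.21), P(Y > 11) = P(X ≤ 2).
  k=0: C(11,0)·0.21^0·0.79^11 = 0.0747994
  k=1: C(11,1)·0.21^1·0.79^10 = 0.2187172
  k=2: C(11,2)·0.21^2·0.79^9 = 0.2907000
P(X ≤ 2) = 0.5842166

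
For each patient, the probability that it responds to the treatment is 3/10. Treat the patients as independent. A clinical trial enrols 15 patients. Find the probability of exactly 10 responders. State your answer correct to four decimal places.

0.0030

X ~ Binomial(n=15, p=0.30).
P(X=10) = C(15,10) · p^10 · (1−p)^5
= 3003 · 5.9049e-06 · 0.16807 = 0.002980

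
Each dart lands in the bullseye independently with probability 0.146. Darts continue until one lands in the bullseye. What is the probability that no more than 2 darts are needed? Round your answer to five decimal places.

Y = number of darts to the first success; geometric, p = 0.146.
P(Y ≤ 2) = 1 − (1−p)^2 = 1 − 0.7293160 = 0.2706840

0.27068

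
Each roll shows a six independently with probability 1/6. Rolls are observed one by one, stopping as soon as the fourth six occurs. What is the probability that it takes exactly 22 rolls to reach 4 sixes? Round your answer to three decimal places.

Y = trial on which the fourth success occurs; negative binomial, r=4, p=0.166667.
P(Y=22) = C(21,3) · p^4 · (1−p)^18
= 1330 · 0.0007716 · 0.037561 = 0.03855

0.039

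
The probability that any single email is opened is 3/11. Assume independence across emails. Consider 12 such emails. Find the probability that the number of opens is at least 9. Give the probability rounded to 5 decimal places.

0.00079

X ~ Binomial(12, 0.272727); P(X ≥ 9) = Σ C(12,k) p^k (1−p)^(12−k) over k:
  k=9: C(12,9)·0.272727^9·0.727273^3 = 0.0007064
  k=10: C(12,10)·0.272727^10·0.727273^2 = 0.0000795
  k=11: C(12,11)·0.272727^11·0.727273^1 = 0.0000054
  k=12: C(12,12)·0.272727^12·0.727273^0 = 0.0000002
Total = 0.0007915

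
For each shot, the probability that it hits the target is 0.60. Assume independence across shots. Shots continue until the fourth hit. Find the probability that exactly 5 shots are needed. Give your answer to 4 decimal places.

Y = trial on which the fourth success occurs; negative binomial, r=4, p=0.60.
P(Y=5) = C(4,3) · p^4 · (1−p)^1
= 4 · 0.1296 · 0.4 = 0.207360

0.2074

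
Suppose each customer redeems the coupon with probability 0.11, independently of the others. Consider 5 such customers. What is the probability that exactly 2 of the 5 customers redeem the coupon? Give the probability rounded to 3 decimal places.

0.085

X ~ Binomial(n=5, p=0.11).
P(X=2) = C(5,2) · p^2 · (1−p)^3
= 10 · 0.0121 · 0.70497 = 0.08530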